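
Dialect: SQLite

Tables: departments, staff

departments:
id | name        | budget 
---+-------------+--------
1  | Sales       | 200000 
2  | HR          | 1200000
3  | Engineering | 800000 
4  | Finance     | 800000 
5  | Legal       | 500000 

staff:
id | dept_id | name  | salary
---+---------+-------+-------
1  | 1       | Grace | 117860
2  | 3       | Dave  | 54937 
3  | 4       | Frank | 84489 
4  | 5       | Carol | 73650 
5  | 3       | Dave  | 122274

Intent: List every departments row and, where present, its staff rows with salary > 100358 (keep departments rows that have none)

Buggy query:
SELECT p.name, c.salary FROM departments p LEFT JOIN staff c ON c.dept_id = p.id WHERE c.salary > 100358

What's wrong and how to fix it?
Bug: A WHERE condition on the right-hand table after LEFT JOIN drops unmatched parents

Fix: Move the right-table condition into the ON clause so unmatched parents are kept

Corrected query:
SELECT p.name, c.salary FROM departments p LEFT JOIN staff c ON c.dept_id = p.id AND c.salary > 100358

Result:
name        | salary
------------+-------
Sales       | 117860
HR          | NULL  
Engineering | 122274
Finance     | NULL  
Legal       | NULL  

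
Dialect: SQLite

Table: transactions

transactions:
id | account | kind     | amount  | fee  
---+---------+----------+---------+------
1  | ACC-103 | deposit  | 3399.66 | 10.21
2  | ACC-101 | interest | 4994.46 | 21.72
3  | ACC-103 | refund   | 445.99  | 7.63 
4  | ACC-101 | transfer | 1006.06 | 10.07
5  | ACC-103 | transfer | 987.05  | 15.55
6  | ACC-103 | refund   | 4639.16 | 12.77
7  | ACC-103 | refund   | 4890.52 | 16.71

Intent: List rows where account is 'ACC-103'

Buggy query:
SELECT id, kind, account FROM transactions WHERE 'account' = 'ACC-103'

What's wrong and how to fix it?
Bug: Single quotes denote string literals in SQL; the column name is being compared as a constant string

Fix: Reference the column as account without single quotes

Corrected query:
SELECT id, kind, account FROM transactions WHERE account = 'ACC-103'

Result:
id | kind     | account
---+----------+--------
1  | deposit  | ACC-103
3  | refund   | ACC-103
5  | transfer | ACC-103
6  | refund   | ACC-103
7  | refund   | ACC-103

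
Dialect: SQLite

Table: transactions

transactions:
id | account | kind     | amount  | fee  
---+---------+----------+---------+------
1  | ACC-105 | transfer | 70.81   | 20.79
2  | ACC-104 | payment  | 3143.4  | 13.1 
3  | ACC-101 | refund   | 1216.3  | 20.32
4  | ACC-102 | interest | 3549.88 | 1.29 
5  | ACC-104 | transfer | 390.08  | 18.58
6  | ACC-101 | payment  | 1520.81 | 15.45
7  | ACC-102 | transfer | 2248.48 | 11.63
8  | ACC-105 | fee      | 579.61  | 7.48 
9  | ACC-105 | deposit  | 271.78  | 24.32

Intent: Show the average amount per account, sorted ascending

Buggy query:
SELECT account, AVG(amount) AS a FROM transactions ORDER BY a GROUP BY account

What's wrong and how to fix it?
Bug: ORDER BY appears before GROUP BY; SQL clause order requires GROUP BY first

Fix: Move ORDER BY to the end, after GROUP BY

Corrected query:
SELECT account, AVG(amount) AS a FROM transactions GROUP BY account ORDER BY a

Result:
account | a       
--------+---------
ACC-105 | 307.4   
ACC-101 | 1368.555
ACC-104 | 1766.74 
ACC-102 | 2899.18 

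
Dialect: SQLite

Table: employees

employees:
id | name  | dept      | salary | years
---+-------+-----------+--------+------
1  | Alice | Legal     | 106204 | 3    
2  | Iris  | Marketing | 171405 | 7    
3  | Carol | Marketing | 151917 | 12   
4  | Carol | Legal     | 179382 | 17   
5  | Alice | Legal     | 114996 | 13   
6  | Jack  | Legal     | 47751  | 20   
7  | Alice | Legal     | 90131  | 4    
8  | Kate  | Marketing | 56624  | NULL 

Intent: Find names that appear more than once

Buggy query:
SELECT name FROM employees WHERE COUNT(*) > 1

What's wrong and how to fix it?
Bug: WHERE can't reference COUNT(*); aggregates are computed after WHERE

Fix: Group first, then use HAVING for the count condition

Corrected query:
SELECT name FROM employees GROUP BY name HAVING COUNT(*) > 1

Result:
name 
-----
Alice
Carol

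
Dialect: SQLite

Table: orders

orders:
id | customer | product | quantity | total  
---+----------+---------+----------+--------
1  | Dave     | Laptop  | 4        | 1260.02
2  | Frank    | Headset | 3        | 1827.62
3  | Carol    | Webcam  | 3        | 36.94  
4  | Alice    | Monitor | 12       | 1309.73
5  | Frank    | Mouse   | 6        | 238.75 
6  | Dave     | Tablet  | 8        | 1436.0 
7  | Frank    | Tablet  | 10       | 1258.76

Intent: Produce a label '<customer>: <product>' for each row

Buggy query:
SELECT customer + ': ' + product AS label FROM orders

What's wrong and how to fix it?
Bug: SQLite uses || for string concatenation; + coerces text to numbers (yielding 0)

Fix: Replace + with || to concatenate text

Corrected query:
SELECT customer || ': ' || product AS label FROM orders

Result:
label         
--------------
Dave: Laptop  
Frank: Headset
Carol: Webcam 
Alice: Monitor
Frank: Mouse  
Dave: Tablet  
Frank: Tablet 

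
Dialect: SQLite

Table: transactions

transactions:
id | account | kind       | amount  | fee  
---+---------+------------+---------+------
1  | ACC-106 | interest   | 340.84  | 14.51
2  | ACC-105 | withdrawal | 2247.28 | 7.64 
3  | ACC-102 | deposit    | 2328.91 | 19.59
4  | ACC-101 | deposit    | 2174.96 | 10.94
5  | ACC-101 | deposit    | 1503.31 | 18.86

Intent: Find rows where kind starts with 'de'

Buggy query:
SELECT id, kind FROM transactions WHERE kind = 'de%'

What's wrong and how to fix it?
Bug: Wildcards only work with LIKE; '=' treats '%' as a literal character

Fix: Replace '=' with LIKE so 'de%' is treated as a pattern

Corrected query:
SELECT id, kind FROM transactions WHERE kind LIKE 'de%'

Result:
id | kind   
---+--------
3  | deposit
4  | deposit
5  | deposit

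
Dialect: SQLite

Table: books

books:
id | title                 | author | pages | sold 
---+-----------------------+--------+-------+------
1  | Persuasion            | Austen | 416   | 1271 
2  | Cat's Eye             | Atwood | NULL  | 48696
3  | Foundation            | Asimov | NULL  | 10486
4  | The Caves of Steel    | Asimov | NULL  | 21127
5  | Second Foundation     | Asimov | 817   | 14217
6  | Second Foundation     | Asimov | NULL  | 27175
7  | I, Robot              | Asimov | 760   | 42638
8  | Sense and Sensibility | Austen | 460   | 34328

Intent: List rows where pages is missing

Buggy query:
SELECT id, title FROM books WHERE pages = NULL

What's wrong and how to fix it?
Bug: Comparing to NULL with '=' never matches; NULL = NULL is unknown, not true

Fix: Replace '= NULL' with 'IS NULL'

Corrected query:
SELECT id, title FROM books WHERE pages IS NULL

Result:
id | title             
---+-------------------
2  | Cat's Eye         
3  | Foundation        
4  | The Caves of Steel
6  | Second Foundation 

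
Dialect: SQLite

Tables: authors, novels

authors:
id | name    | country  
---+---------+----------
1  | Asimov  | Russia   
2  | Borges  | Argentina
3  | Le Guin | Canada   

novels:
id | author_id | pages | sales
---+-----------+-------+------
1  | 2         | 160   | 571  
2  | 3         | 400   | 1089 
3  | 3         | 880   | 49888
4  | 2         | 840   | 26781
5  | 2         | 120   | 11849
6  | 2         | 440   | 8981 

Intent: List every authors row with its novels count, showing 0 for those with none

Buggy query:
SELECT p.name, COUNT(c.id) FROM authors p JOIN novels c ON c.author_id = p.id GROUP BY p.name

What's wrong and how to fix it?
Bug: INNER JOIN drops authors rows that have no matching novels rows

Fix: Use LEFT JOIN so parents without children still appear (COUNT(c.id) gives 0)

Corrected query:
SELECT p.name, COUNT(c.id) FROM authors p LEFT JOIN novels c ON c.author_id = p.id GROUP BY p.name

Result:
name    | COUNT(c.id)
--------+------------
Asimov  | 0          
Borges  | 4          
Le Guin | 2          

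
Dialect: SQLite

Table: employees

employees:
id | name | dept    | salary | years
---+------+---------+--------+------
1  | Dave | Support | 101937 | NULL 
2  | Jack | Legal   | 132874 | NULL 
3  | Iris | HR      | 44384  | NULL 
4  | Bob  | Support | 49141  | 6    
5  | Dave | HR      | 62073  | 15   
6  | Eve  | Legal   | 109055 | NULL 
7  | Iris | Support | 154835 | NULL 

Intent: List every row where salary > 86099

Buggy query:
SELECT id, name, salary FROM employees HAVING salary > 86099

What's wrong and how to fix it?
Bug: This is a non-aggregate query (no GROUP BY, no aggregates), so in SQLite the HAVING clause is invalid here; a row-level condition belongs in WHERE

Fix: Use WHERE for row-level filtering

Corrected query:
SELECT id, name, salary FROM employees WHERE salary > 86099

Result:
id | name | salary
---+------+-------
1  | Dave | 101937
2  | Jack | 132874
6  | Eve  | 109055
7  | Iris | 154835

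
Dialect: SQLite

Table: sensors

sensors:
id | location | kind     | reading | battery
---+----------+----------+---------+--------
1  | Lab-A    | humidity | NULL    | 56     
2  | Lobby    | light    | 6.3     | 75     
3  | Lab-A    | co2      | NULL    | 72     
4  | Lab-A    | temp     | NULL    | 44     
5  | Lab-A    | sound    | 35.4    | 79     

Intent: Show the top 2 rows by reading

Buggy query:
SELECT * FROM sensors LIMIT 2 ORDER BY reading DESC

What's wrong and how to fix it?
Bug: LIMIT must come after ORDER BY

Fix: Swap the clauses: ORDER BY first, then LIMIT

Corrected query:
SELECT * FROM sensors ORDER BY reading DESC LIMIT 2

Result:
id | location | kind  | reading | battery
---+----------+-------+---------+--------
5  | Lab-A    | sound | 35.4    | 79     
2  | Lobby    | light | 6.3     | 75     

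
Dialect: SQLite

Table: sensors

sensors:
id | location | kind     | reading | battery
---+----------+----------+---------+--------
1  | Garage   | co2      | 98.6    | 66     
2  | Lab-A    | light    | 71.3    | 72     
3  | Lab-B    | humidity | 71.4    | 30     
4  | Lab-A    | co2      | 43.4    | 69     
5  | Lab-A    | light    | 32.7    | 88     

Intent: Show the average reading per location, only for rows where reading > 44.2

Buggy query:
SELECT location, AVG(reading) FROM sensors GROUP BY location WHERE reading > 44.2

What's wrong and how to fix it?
Bug: Row-level WHERE must come before GROUP BY in the clause order

Fix: Move the WHERE clause before GROUP BY

Corrected query:
SELECT location, AVG(reading) FROM sensors WHERE reading > 44.2 GROUP BY location

Result:
location | AVG(reading)
---------+-------------
Garage   | 98.6        
Lab-A    | 71.3        
Lab-B    | 71.4        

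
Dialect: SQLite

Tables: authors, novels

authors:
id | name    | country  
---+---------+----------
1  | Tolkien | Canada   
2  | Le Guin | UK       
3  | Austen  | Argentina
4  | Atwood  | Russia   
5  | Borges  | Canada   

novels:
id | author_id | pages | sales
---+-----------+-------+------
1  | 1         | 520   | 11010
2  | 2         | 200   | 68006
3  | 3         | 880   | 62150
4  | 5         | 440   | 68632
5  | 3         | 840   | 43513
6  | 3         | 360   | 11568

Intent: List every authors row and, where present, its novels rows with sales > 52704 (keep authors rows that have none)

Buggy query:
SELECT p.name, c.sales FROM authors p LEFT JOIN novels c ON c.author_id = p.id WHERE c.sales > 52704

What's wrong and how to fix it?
Bug: A WHERE condition on the right-hand table after LEFT JOIN drops unmatched parents

Fix: Move the right-table condition into the ON clause so unmatched parents are kept

Corrected query:
SELECT p.name, c.sales FROM authors p LEFT JOIN novels c ON c.author_id = p.id AND c.sales > 52704

Result:
name    | sales
--------+------
Tolkien | NULL 
Le Guin | 68006
Austen  | 62150
Atwood  | NULL 
Borges  | 68632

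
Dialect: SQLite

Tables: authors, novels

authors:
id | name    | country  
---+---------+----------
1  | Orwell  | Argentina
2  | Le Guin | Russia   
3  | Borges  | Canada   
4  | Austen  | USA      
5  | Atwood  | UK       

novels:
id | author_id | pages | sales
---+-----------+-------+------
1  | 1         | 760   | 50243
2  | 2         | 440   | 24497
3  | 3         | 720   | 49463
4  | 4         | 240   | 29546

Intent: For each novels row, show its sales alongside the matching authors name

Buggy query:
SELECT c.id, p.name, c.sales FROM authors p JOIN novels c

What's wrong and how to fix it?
Bug: JOIN with no ON clause produces a cartesian product; every novels row pairs with every authors row

Fix: Add ON c.author_id = p.id to the JOIN

Corrected query:
SELECT c.id, p.name, c.sales FROM authors p JOIN novels c ON c.author_id = p.id

Result:
id | name    | sales
---+---------+------
1  | Orwell  | 50243
2  | Le Guin | 24497
3  | Borges  | 49463
4  | Austen  | 29546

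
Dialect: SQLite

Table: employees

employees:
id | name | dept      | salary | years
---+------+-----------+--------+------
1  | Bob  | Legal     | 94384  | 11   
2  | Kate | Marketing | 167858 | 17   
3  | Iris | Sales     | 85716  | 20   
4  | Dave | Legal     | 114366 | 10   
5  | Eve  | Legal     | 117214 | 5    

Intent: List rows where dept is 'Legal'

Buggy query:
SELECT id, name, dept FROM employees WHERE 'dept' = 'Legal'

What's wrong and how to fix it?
Bug: Single quotes denote string literals in SQL; the column name is being compared as a constant string

Fix: Remove the quotes around the column name (or use double quotes for an identifier)

Corrected query:
SELECT id, name, dept FROM employees WHERE dept = 'Legal'

Result:
id | name | dept 
---+------+------
1  | Bob  | Legal
4  | Dave | Legal
5  | Eve  | Legal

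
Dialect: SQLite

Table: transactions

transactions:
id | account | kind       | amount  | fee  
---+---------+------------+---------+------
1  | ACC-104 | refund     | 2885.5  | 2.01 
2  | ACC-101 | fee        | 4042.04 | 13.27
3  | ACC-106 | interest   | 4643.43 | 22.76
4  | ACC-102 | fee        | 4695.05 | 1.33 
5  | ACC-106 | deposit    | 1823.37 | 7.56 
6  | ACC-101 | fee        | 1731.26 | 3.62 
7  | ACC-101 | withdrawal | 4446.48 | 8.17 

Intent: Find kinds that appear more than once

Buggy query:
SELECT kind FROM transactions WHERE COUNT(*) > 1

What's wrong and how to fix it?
Bug: COUNT(*) is an aggregate and cannot be used in WHERE

Fix: GROUP BY kind, then filter groups with HAVING COUNT(*) > 1

Corrected query:
SELECT kind FROM transactions GROUP BY kind HAVING COUNT(*) > 1

Result:
kind
----
fee 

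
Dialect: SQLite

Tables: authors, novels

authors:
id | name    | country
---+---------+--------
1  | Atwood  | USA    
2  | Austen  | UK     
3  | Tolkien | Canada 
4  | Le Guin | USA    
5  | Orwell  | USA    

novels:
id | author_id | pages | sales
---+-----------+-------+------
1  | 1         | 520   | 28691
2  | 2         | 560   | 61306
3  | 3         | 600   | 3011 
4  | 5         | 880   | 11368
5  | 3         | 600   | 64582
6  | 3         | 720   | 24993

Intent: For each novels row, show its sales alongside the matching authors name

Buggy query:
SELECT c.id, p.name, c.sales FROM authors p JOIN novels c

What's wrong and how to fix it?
Bug: Missing join condition: each novels row is matched to all authors rows instead of just its own

Fix: Specify the join condition linking the foreign key to the parent id

Corrected query:
SELECT c.id, p.name, c.sales FROM authors p JOIN novels c ON c.author_id = p.id

Result:
id | name    | sales
---+---------+------
1  | Atwood  | 28691
2  | Austen  | 61306
3  | Tolkien | 3011 
4  | Orwell  | 11368
5  | Tolkien | 64582
6  | Tolkien | 24993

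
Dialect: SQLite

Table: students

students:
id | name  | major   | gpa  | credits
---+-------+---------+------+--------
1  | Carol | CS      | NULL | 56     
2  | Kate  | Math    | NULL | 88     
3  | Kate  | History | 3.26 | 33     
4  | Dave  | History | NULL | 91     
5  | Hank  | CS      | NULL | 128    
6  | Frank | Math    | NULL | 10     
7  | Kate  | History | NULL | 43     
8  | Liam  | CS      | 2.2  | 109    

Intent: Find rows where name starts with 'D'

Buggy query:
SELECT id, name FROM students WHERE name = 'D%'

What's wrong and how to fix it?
Bug: '=' compares the literal string including the % character; pattern matching needs LIKE

Fix: Use LIKE for wildcard pattern matching

Corrected query:
SELECT id, name FROM students WHERE name LIKE 'D%'

Result:
id | name
---+-----
4  | Dave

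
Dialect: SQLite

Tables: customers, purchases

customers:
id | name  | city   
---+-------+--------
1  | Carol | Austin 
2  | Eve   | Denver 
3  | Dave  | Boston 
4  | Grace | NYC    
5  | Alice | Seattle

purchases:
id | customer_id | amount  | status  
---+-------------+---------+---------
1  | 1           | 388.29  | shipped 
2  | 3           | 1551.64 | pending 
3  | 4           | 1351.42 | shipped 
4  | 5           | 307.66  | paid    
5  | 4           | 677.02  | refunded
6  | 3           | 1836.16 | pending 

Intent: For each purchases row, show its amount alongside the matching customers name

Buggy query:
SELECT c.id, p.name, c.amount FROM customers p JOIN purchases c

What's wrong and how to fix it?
Bug: JOIN with no ON clause produces a cartesian product; every purchases row pairs with every customers row

Fix: Specify the join condition linking the foreign key to the parent id

Corrected query:
SELECT c.id, p.name, c.amount FROM customers p JOIN purchases c ON c.customer_id = p.id

Result:
id | name  | amount 
---+-------+--------
1  | Carol | 388.29 
2  | Dave  | 1551.64
3  | Grace | 1351.42
4  | Alice | 307.66 
5  | Grace | 677.02 
6  | Dave  | 1836.16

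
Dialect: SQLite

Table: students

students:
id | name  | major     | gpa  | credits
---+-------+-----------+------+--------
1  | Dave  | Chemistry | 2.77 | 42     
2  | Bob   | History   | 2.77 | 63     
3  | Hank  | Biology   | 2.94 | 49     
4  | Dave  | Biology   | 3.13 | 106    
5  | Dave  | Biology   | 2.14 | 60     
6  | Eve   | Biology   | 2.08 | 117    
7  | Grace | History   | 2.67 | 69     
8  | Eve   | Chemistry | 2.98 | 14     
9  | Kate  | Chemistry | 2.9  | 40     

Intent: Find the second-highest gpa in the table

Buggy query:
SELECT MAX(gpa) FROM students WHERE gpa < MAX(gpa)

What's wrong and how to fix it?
Bug: MAX(gpa) on the right of the comparison is an aggregate-in-WHERE error

Fix: Compute the overall MAX in a subquery, then take MAX of rows below it

Corrected query:
SELECT MAX(gpa) FROM students WHERE gpa < (SELECT MAX(gpa) FROM students)

Result:
MAX(gpa)
--------
2.98    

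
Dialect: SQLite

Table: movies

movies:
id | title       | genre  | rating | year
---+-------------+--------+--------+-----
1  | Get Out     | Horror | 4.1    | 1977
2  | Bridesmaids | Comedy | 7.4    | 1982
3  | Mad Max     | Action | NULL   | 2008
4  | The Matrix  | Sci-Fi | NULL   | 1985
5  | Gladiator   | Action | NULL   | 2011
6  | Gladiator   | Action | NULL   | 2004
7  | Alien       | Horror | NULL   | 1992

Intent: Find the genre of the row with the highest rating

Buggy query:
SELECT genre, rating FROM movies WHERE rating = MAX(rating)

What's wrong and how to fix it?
Bug: MAX(rating) is an aggregate and cannot be used directly in WHERE

Fix: Wrap MAX in a scalar subquery so WHERE compares against a single value

Corrected query:
SELECT genre, rating FROM movies WHERE rating = (SELECT MAX(rating) FROM movies)

Result:
genre  | rating
-------+-------
Comedy | 7.4   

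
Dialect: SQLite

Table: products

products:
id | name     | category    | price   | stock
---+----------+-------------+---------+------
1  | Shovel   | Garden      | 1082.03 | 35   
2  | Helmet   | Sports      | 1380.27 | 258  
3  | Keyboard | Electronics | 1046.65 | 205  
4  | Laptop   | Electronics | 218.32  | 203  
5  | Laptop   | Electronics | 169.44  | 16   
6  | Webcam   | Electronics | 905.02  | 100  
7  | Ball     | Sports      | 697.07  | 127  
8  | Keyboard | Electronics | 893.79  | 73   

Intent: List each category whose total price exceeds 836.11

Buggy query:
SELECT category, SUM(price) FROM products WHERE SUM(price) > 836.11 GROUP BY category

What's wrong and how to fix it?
Bug: Aggregate functions cannot appear in a WHERE clause

Fix: Use HAVING (which filters groups after aggregation) instead of WHERE

Corrected query:
SELECT category, SUM(price) FROM products GROUP BY category HAVING SUM(price) > 836.11

Result:
category    | SUM(price)
------------+-----------
Electronics | 3233.22   
Garden      | 1082.03   
Sports      | 2077.34   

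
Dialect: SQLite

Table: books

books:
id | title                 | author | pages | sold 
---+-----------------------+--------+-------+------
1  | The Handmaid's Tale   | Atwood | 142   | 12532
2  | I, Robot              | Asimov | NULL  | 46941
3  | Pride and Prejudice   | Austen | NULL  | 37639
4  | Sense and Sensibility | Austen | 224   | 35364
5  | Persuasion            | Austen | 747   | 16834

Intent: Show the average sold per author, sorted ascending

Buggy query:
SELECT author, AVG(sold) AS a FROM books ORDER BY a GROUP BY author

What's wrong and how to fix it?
Bug: GROUP BY must precede ORDER BY

Fix: Move ORDER BY to the end, after GROUP BY

Corrected query:
SELECT author, AVG(sold) AS a FROM books GROUP BY author ORDER BY a

Result:
author | a           
-------+-------------
Atwood | 12532       
Austen | 29945.666667
Asimov | 46941       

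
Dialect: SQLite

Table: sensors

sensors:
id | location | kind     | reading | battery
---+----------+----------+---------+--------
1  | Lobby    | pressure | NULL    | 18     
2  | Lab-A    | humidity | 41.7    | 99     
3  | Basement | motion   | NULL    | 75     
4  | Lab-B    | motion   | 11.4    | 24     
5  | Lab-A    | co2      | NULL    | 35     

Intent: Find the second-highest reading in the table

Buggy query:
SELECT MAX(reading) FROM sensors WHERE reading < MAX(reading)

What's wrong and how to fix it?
Bug: The inner MAX is an aggregate inside WHERE, which is not allowed

Fix: Put the inner MAX in a scalar subquery

Corrected query:
SELECT MAX(reading) FROM sensors WHERE reading < (SELECT MAX(reading) FROM sensors)

Result:
MAX(reading)
------------
11.4        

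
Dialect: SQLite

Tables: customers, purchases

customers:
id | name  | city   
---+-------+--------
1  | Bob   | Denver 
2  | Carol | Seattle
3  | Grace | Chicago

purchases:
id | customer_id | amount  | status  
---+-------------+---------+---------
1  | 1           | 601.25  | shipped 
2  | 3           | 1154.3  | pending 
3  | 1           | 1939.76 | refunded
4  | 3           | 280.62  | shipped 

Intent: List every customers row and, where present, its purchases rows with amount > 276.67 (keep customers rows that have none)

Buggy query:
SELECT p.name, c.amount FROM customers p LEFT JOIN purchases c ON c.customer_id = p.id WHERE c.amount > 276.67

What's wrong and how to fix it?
Bug: A WHERE condition on the right-hand table after LEFT JOIN drops unmatched parents

Fix: Move the right-table condition into the ON clause so unmatched parents are kept

Corrected query:
SELECT p.name, c.amount FROM customers p LEFT JOIN purchases c ON c.customer_id = p.id AND c.amount > 276.67

Result:
name  | amount 
------+--------
Bob   | 601.25 
Bob   | 1939.76
Carol | NULL   
Grace | 280.62 
Grace | 1154.3 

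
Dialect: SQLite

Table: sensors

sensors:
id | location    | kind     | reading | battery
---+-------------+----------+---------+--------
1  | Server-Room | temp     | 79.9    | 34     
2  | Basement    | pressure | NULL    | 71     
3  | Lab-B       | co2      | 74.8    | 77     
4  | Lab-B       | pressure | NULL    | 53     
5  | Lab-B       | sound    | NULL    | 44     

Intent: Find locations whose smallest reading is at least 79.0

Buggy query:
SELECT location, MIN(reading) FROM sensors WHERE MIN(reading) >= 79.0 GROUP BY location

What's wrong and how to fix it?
Bug: Aggregates like MIN are computed per group after WHERE runs

Fix: Replace WHERE with HAVING after the GROUP BY

Corrected query:
SELECT location, MIN(reading) FROM sensors GROUP BY location HAVING MIN(reading) >= 79.0

Result:
location    | MIN(reading)
------------+-------------
Server-Room | 79.9        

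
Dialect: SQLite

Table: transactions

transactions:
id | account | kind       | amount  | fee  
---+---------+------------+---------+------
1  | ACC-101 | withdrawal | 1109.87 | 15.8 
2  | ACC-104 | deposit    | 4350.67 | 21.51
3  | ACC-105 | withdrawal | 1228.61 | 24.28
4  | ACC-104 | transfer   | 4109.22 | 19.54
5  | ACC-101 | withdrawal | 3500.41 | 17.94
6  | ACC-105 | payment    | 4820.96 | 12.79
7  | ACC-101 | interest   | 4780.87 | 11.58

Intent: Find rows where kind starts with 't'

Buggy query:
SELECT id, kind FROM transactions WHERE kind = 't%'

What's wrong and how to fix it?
Bug: Wildcards only work with LIKE; '=' treats '%' as a literal character

Fix: Use LIKE for wildcard pattern matching

Corrected query:
SELECT id, kind FROM transactions WHERE kind LIKE 't%'

Result:
id | kind    
---+---------
4  | transfer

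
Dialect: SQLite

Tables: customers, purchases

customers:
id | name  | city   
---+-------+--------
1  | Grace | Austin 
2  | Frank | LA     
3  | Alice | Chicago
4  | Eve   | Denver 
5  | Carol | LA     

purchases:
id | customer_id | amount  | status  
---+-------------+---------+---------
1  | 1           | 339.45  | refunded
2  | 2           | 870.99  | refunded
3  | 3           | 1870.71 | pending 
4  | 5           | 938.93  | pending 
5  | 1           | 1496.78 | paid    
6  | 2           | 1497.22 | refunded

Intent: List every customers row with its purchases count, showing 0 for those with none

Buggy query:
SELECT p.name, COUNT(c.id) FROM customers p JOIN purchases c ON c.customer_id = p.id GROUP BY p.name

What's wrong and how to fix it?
Bug: INNER JOIN drops customers rows that have no matching purchases rows

Fix: Use LEFT JOIN so parents without children still appear (COUNT(c.id) gives 0)

Corrected query:
SELECT p.name, COUNT(c.id) FROM customers p LEFT JOIN purchases c ON c.customer_id = p.id GROUP BY p.name

Result:
name  | COUNT(c.id)
------+------------
Alice | 1          
Carol | 1          
Eve   | 0          
Frank | 2          
Grace | 2          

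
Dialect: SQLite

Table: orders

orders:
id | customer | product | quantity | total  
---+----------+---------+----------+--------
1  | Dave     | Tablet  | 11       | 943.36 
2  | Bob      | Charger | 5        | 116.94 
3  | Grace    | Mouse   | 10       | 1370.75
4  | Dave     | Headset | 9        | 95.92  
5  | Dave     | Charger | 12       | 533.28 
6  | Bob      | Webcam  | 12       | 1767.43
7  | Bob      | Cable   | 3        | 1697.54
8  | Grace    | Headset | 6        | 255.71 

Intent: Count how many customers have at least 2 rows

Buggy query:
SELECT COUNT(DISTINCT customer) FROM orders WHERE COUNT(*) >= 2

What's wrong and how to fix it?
Bug: WHERE filters individual rows, not groups, so a group-level COUNT is invalid there

Fix: Group first with HAVING COUNT(*) >= 2, then COUNT the resulting groups

Corrected query:
SELECT COUNT(*) FROM (SELECT customer FROM orders GROUP BY customer HAVING COUNT(*) >= 2)

Result:
COUNT(*)
--------
3       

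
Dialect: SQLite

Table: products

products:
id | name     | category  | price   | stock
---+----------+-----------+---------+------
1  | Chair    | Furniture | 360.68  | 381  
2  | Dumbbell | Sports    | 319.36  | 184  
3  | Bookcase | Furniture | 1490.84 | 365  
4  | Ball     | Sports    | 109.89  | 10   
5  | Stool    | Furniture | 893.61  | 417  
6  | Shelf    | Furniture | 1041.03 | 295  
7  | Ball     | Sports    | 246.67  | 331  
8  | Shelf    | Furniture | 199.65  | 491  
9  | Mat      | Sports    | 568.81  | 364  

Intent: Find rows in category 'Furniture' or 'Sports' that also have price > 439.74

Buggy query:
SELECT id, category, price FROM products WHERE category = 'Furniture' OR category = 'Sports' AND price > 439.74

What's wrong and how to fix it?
Bug: AND binds tighter than OR, so this parses as category = 'Furniture' OR (category = 'Sports' AND price > 439.74)

Fix: Add parentheses around the OR so the AND applies to both alternatives

Corrected query:
SELECT id, category, price FROM products WHERE (category = 'Furniture' OR category = 'Sports') AND price > 439.74

Result:
id | category  | price  
---+-----------+--------
3  | Furniture | 1490.84
5  | Furniture | 893.61 
6  | Furniture | 1041.03
9  | Sports    | 568.81 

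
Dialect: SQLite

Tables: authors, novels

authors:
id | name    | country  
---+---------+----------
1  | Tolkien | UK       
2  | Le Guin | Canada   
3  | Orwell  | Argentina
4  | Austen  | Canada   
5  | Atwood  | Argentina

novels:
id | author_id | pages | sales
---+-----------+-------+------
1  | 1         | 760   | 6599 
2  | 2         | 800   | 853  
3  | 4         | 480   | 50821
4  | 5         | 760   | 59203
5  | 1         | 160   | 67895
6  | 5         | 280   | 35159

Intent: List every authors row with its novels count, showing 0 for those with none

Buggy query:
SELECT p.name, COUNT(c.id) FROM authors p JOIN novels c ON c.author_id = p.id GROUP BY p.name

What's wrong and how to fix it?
Bug: INNER JOIN drops authors rows that have no matching novels rows

Fix: Switch to LEFT JOIN to retain unmatched parent rows

Corrected query:
SELECT p.name, COUNT(c.id) FROM authors p LEFT JOIN novels c ON c.author_id = p.id GROUP BY p.name

Result:
name    | COUNT(c.id)
--------+------------
Atwood  | 2          
Austen  | 1          
Le Guin | 1          
Orwell  | 0          
Tolkien | 2          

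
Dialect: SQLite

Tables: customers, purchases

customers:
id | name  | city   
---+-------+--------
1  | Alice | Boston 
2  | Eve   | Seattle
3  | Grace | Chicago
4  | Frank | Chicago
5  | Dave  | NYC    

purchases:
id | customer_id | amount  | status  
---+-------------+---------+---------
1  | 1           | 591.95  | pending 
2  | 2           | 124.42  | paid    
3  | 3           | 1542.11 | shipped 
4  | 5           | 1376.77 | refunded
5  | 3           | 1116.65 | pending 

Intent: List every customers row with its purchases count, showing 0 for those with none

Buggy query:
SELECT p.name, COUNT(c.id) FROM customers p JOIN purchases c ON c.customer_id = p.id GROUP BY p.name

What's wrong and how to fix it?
Bug: An inner join excludes parents with zero children

Fix: Switch to LEFT JOIN to retain unmatched parent rows

Corrected query:
SELECT p.name, COUNT(c.id) FROM customers p LEFT JOIN purchases c ON c.customer_id = p.id GROUP BY p.name

Result:
name  | COUNT(c.id)
------+------------
Alice | 1          
Dave  | 1          
Eve   | 1          
Frank | 0          
Grace | 2          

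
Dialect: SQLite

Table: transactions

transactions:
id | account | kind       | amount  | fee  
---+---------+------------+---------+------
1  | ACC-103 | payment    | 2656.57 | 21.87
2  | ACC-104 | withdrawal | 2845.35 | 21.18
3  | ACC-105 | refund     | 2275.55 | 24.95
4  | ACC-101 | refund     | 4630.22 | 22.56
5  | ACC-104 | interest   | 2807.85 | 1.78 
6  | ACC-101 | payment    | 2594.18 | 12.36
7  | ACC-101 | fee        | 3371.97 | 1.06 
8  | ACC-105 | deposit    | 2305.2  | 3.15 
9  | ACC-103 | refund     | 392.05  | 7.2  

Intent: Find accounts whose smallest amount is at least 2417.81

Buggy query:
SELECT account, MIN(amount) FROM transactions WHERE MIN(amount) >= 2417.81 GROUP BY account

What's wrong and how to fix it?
Bug: Aggregates like MIN are computed per group after WHERE runs

Fix: Replace WHERE with HAVING after the GROUP BY

Corrected query:
SELECT account, MIN(amount) FROM transactions GROUP BY account HAVING MIN(amount) >= 2417.81

Result:
account | MIN(amount)
--------+------------
ACC-101 | 2594.18    
ACC-104 | 2807.85    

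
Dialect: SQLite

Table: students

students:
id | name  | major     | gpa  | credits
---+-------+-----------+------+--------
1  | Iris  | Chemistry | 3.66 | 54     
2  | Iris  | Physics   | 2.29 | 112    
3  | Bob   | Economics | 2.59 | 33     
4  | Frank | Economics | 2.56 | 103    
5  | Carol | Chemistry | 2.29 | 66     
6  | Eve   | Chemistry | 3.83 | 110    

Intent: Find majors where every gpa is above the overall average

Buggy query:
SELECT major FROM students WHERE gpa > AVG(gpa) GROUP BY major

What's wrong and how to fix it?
Bug: AVG() is an aggregate; it can't sit directly in WHERE

Fix: Compute the overall average in a scalar subquery and compare each group's MIN against it in HAVING

Corrected query:
SELECT major FROM students GROUP BY major HAVING MIN(gpa) > (SELECT AVG(gpa) FROM students)

Result:
(no rows)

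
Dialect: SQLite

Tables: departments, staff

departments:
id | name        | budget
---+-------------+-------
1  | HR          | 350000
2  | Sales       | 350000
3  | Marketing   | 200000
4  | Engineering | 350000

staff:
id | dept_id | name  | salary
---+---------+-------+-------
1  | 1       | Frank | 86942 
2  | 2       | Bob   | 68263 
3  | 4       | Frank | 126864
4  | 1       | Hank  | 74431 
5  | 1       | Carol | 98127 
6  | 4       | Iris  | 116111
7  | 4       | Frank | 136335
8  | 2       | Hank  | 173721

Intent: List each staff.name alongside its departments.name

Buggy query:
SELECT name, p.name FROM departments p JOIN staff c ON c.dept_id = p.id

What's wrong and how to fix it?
Bug: 'name' exists in both joined tables, so the database can't tell which one is meant

Fix: Prefix ambiguous columns with the table alias

Corrected query:
SELECT c.name, p.name FROM departments p JOIN staff c ON c.dept_id = p.id

Result:
name  | name       
------+------------
Frank | HR         
Bob   | Sales      
Frank | Engineering
Hank  | HR         
Carol | HR         
Iris  | Engineering
Frank | Engineering
Hank  | Sales      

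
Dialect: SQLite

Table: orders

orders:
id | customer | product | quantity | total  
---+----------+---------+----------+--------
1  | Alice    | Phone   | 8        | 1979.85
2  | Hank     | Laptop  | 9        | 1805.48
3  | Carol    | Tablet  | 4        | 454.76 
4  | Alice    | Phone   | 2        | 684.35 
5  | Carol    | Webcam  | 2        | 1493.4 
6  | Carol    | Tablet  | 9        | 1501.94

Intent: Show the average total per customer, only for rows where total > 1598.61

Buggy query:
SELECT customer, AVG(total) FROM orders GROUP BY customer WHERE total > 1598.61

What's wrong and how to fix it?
Bug: WHERE cannot follow GROUP BY

Fix: Move the WHERE clause before GROUP BY

Corrected query:
SELECT customer, AVG(total) FROM orders WHERE total > 1598.61 GROUP BY customer

Result:
customer | AVG(total)
---------+-----------
Alice    | 1979.85   
Hank     | 1805.48   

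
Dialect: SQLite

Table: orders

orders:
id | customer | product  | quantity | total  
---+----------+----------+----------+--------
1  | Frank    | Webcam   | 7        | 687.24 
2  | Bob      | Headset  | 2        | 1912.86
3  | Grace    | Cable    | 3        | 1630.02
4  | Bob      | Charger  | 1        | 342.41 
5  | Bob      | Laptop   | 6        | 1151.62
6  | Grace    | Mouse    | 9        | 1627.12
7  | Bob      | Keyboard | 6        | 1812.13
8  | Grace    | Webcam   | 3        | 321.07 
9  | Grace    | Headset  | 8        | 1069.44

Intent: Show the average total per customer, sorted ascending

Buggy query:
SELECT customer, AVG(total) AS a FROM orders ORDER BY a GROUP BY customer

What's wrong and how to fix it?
Bug: ORDER BY appears before GROUP BY; SQL clause order requires GROUP BY first

Fix: Move ORDER BY to the end, after GROUP BY

Corrected query:
SELECT customer, AVG(total) AS a FROM orders GROUP BY customer ORDER BY a

Result:
customer | a        
---------+----------
Frank    | 687.24   
Grace    | 1161.9125
Bob      | 1304.755 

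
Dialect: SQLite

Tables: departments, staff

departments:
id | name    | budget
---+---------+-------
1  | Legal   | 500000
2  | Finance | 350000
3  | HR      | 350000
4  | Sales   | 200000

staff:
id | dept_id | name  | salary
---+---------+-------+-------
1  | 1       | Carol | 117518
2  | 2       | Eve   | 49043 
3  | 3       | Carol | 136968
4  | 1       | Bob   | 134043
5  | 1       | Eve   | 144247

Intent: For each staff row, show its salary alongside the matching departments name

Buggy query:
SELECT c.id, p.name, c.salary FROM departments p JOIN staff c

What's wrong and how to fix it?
Bug: JOIN with no ON clause produces a cartesian product; every staff row pairs with every departments row

Fix: Specify the join condition linking the foreign key to the parent id

Corrected query:
SELECT c.id, p.name, c.salary FROM departments p JOIN staff c ON c.dept_id = p.id

Result:
id | name    | salary
---+---------+-------
1  | Legal   | 117518
2  | Finance | 49043 
3  | HR      | 136968
4  | Legal   | 134043
5  | Legal   | 144247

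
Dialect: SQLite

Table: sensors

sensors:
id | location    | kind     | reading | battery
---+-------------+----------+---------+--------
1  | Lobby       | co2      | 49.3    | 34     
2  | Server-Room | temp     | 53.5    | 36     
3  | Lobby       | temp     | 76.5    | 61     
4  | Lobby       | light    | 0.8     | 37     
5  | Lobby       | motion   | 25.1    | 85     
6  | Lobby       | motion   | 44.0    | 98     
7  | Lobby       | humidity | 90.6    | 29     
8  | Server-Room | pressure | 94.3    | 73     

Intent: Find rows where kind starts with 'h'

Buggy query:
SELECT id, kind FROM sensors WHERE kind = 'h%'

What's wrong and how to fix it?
Bug: '=' compares the literal string including the % character; pattern matching needs LIKE

Fix: Use LIKE for wildcard pattern matching

Corrected query:
SELECT id, kind FROM sensors WHERE kind LIKE 'h%'

Result:
id | kind    
---+---------
7  | humidity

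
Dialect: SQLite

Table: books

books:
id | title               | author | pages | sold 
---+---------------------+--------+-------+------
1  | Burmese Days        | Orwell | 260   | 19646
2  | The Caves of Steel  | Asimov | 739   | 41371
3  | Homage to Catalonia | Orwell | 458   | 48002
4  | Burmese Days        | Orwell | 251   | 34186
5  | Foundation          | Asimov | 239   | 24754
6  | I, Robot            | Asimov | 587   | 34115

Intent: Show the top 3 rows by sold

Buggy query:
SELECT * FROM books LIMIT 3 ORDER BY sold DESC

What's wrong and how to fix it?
Bug: LIMIT must come after ORDER BY

Fix: Swap the clauses: ORDER BY first, then LIMIT

Corrected query:
SELECT * FROM books ORDER BY sold DESC LIMIT 3

Result:
id | title               | author | pages | sold 
---+---------------------+--------+-------+------
3  | Homage to Catalonia | Orwell | 458   | 48002
2  | The Caves of Steel  | Asimov | 739   | 41371
4  | Burmese Days        | Orwell | 251   | 34186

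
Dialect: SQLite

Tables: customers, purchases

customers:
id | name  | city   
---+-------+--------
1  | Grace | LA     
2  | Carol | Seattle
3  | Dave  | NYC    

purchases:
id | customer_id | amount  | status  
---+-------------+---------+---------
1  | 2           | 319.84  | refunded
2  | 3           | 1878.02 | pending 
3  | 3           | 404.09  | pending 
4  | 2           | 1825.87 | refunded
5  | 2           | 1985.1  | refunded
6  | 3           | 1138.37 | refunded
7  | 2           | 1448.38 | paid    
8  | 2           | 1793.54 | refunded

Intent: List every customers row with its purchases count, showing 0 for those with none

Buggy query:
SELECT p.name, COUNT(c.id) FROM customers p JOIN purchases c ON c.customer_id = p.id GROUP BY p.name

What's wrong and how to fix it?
Bug: An inner join excludes parents with zero children

Fix: Switch to LEFT JOIN to retain unmatched parent rows

Corrected query:
SELECT p.name, COUNT(c.id) FROM customers p LEFT JOIN purchases c ON c.customer_id = p.id GROUP BY p.name

Result:
name  | COUNT(c.id)
------+------------
Carol | 5          
Dave  | 3          
Grace | 0          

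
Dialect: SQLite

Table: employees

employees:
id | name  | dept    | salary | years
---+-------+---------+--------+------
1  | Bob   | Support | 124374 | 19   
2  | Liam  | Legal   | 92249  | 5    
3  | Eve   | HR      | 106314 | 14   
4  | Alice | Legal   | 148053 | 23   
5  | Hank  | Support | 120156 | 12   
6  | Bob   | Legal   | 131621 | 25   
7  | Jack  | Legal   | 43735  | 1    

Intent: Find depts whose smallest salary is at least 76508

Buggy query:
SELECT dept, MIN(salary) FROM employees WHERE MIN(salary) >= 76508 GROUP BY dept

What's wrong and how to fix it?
Bug: MIN() in WHERE is a misuse of aggregate

Fix: Use HAVING for the per-group MIN condition

Corrected query:
SELECT dept, MIN(salary) FROM employees GROUP BY dept HAVING MIN(salary) >= 76508

Result:
dept    | MIN(salary)
--------+------------
HR      | 106314     
Support | 120156     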